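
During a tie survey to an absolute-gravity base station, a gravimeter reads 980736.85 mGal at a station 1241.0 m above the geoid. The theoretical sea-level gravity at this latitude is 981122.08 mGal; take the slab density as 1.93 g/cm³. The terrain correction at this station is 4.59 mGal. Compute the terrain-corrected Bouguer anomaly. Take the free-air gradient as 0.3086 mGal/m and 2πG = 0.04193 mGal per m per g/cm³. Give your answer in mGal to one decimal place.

-98.1

Free-air correction = 0.3086 × 1241.0 = 382.97 mGal
Free-air anomaly = 980736.85 − 981122.08 + (382.97) = -2.26 mGal
Bouguer slab correction = 0.04193 × 1.93 × 1241.0 = 100.43 mGal
Simple Bouguer anomaly = -2.26 − (100.43) = -102.69 mGal
Complete Bouguer anomaly = -102.69 + 4.59 = -98.10 mGal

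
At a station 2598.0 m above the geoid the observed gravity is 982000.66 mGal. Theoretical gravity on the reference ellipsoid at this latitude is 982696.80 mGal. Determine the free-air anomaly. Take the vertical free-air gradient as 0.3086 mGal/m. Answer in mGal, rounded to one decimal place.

105.6

Free-air correction = 0.3086 × 2598.0 = 801.74 mGal
Free-air anomaly = 982000.66 − 982696.80 + (801.74) = 105.60 mGal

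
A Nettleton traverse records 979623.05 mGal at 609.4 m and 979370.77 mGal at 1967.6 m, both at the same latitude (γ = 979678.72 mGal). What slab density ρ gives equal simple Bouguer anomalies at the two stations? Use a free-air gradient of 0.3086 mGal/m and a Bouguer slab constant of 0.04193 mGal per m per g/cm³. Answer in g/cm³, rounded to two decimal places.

Δg_obs = 979370.77 − 979623.05 = -252.28 mGal over Δh = 1967.6 − 609.4 = 1358.2 m
Equal Bouguer anomalies ⇒ Δg_obs + (0.3086 − 0.04193ρ)·Δh = 0
0.3086 − 0.04193ρ = −Δg_obs/Δh = 0.18575
ρ = (0.3086 − 0.18575) / 0.04193 = 2.93 g/cm³

2.93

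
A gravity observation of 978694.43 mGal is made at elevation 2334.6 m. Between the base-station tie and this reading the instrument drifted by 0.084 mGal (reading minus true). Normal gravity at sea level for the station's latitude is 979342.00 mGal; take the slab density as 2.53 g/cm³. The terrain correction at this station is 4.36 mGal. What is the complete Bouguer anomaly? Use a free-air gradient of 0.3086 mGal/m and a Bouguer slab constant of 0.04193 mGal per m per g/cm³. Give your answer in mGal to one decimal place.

-170.5

Drift-corrected reading = 978694.43 − (0.084) = 978694.346 mGal
Free-air correction = 0.3086 × 2334.6 = 720.46 mGal
Free-air anomaly = 978694.346 − 979342.00 + (720.46) = 72.806 mGal
Bouguer slab correction = 0.04193 × 2.53 × 2334.6 = 247.66 mGal
Simple Bouguer anomaly = 72.806 − (247.66) = -174.854 mGal
Complete Bouguer anomaly = -174.854 + 4.36 = -170.494 mGal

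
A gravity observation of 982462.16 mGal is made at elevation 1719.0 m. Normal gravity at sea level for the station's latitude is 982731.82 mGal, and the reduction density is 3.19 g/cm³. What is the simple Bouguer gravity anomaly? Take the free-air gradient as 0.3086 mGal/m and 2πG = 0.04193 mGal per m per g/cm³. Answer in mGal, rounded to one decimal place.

Free-air correction = 0.3086 × 1719.0 = 530.48 mGal
Free-air anomaly = 982462.16 − 982731.82 + (530.48) = 260.82 mGal
Bouguer slab correction = 0.04193 × 3.19 × 1719.0 = 229.93 mGal
Simple Bouguer anomaly = 260.82 − (229.93) = 30.89 mGal

30.9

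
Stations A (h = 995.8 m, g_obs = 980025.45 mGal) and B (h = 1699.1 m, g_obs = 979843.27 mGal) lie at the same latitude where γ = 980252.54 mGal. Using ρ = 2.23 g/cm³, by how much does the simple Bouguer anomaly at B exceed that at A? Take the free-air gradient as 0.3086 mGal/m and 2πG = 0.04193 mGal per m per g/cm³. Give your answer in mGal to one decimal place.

Δg_SB(A) = 980025.45 − 980252.54 + 0.3086×995.8 − 0.04193×2.23×995.8 = -12.90 mGal
Δg_SB(B) = 979843.27 − 980252.54 + 0.3086×1699.1 − 0.04193×2.23×1699.1 = -43.80 mGal
Difference = -43.80 − (-12.90) = -30.90 mGal

-30.9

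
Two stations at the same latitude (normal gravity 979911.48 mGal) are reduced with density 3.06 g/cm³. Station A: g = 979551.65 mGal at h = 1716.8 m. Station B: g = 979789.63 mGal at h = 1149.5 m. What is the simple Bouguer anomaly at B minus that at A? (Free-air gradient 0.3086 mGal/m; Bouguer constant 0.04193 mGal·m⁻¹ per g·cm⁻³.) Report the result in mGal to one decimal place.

Δg_SB(A) = 979551.65 − 979911.48 + 0.3086×1716.8 − 0.04193×3.06×1716.8 = -50.30 mGal
Δg_SB(B) = 979789.63 − 979911.48 + 0.3086×1149.5 − 0.04193×3.06×1149.5 = 85.40 mGal
Difference = 85.40 − (-50.30) = 135.70 mGal

135.7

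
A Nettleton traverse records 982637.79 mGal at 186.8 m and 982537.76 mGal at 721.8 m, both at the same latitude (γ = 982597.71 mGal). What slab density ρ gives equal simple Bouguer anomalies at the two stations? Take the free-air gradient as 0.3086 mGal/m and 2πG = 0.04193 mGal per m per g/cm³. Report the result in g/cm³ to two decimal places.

Δg_obs = 982537.76 − 982637.79 = -100.03 mGal over Δh = 721.8 − 186.8 = 535.0 m
Equal Bouguer anomalies ⇒ Δg_obs + (0.3086 − 0.04193ρ)·Δh = 0
0.3086 − 0.04193ρ = −Δg_obs/Δh = 0.18697
ρ = (0.3086 − 0.18697) / 0.04193 = 2.90 g/cm³

2.90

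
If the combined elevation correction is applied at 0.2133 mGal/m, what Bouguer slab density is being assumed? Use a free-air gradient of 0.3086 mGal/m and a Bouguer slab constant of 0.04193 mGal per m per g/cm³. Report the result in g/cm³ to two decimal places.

2.27

0.2133 = 0.3086 − 0.04193 × ρ
ρ = (0.3086 − 0.2133) / 0.04193 = 2.27 g/cm³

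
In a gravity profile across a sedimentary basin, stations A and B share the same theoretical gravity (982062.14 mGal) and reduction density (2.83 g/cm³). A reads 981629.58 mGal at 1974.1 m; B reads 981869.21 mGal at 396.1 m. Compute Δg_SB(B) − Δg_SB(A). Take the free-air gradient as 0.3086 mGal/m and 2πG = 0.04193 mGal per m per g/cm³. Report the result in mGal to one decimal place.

-60.1

Δg_SB(A) = 981629.58 − 982062.14 + 0.3086×1974.1 − 0.04193×2.83×1974.1 = -57.60 mGal
Δg_SB(B) = 981869.21 − 982062.14 + 0.3086×396.1 − 0.04193×2.83×396.1 = -117.70 mGal
Difference = -117.70 − (-57.60) = -60.10 mGal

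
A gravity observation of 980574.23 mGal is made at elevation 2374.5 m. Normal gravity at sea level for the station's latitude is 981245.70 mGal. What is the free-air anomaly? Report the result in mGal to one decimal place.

Free-air correction = 0.3086 × 2374.5 = 732.77 mGal
Free-air anomaly = 980574.23 − 981245.70 + (732.77) = 61.30 mGal

61.3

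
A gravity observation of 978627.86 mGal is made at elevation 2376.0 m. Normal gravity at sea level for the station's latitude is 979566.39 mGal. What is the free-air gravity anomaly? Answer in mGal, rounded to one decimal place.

Free-air correction = 0.3086 × 2376.0 = 733.23 mGal
Free-air anomaly = 978627.86 − 979566.39 + (733.23) = -205.30 mGal

-205.3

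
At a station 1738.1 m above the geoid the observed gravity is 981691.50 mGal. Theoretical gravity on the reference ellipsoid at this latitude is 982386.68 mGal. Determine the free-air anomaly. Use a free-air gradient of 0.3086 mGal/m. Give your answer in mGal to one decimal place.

-158.8

Free-air correction = 0.3086 × 1738.1 = 536.38 mGal
Free-air anomaly = 981691.50 − 982386.68 + (536.38) = -158.80 mGal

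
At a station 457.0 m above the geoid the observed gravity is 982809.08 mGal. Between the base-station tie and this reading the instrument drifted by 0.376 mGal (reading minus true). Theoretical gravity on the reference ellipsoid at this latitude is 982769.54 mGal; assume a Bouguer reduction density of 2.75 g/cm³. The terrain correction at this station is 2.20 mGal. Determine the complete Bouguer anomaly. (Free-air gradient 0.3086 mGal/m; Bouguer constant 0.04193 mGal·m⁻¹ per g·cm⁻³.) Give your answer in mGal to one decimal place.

129.7

Drift-corrected reading = 982809.08 − (0.376) = 982808.704 mGal
Free-air correction = 0.3086 × 457.0 = 141.03 mGal
Free-air anomaly = 982808.704 − 982769.54 + (141.03) = 180.194 mGal
Bouguer slab correction = 0.04193 × 2.75 × 457.0 = 52.70 mGal
Simple Bouguer anomaly = 180.194 − (52.70) = 127.494 mGal
Complete Bouguer anomaly = 127.494 + 2.20 = 129.694 mGal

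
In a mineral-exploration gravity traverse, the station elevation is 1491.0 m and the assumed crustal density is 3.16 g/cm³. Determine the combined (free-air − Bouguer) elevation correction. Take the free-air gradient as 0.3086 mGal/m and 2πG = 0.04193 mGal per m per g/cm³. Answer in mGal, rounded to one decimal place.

262.6

Combined gradient = 0.3086 − 0.04193 × 3.16 = 0.1761012 mGal/m
Combined elevation correction = 0.1761012 × 1491.0 = 262.6 mGal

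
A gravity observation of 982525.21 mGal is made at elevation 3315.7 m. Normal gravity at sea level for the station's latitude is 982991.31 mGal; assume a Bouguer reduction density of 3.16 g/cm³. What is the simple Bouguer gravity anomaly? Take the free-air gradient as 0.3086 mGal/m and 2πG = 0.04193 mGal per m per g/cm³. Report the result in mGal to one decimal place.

Free-air correction = 0.3086 × 3315.7 = 1023.23 mGal
Free-air anomaly = 982525.21 − 982991.31 + (1023.23) = 557.13 mGal
Bouguer slab correction = 0.04193 × 3.16 × 3315.7 = 439.33 mGal
Simple Bouguer anomaly = 557.13 − (439.33) = 117.80 mGal

117.8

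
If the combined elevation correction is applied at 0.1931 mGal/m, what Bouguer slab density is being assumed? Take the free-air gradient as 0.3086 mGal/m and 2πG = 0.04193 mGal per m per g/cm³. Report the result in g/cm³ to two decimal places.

2.75

0.1931 = 0.3086 − 0.04193 × ρ
ρ = (0.3086 − 0.1931) / 0.04193 = 2.75 g/cm³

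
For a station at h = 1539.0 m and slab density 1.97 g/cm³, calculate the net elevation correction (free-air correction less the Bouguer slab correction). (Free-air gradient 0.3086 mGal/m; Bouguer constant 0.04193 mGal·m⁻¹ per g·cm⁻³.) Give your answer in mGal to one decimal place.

Combined gradient = 0.3086 − 0.04193 × 1.97 = 0.2259979 mGal/m
Combined elevation correction = 0.2259979 × 1539.0 = 347.8 mGal

347.8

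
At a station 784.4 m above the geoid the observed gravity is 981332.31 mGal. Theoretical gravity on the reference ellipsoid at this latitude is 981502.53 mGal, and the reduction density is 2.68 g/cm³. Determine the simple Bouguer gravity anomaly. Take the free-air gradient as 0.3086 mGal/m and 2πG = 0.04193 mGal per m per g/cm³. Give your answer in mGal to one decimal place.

-16.3

Free-air correction = 0.3086 × 784.4 = 242.07 mGal
Free-air anomaly = 981332.31 − 981502.53 + (242.07) = 71.85 mGal
Bouguer slab correction = 0.04193 × 2.68 × 784.4 = 88.14 mGal
Simple Bouguer anomaly = 71.85 − (88.14) = -16.29 mGal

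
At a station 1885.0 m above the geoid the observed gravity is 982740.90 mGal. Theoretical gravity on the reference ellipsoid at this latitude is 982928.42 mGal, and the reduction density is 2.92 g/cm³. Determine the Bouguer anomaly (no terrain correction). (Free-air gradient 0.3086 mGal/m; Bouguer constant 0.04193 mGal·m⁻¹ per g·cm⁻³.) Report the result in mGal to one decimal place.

Free-air correction = 0.3086 × 1885.0 = 581.71 mGal
Free-air anomaly = 982740.90 − 982928.42 + (581.71) = 394.19 mGal
Bouguer slab correction = 0.04193 × 2.92 × 1885.0 = 230.79 mGal
Simple Bouguer anomaly = 394.19 − (230.79) = 163.40 mGal

163.4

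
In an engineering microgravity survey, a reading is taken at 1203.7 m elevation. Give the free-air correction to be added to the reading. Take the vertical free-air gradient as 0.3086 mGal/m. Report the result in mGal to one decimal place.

371.5

Free-air correction = 0.3086 × 1203.7 = 371.5 mGal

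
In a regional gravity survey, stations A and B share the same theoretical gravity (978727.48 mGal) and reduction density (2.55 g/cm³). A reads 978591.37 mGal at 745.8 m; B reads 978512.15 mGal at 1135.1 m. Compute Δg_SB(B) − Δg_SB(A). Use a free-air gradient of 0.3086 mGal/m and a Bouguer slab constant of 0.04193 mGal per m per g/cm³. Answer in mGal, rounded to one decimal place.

Δg_SB(A) = 978591.37 − 978727.48 + 0.3086×745.8 − 0.04193×2.55×745.8 = 14.30 mGal
Δg_SB(B) = 978512.15 − 978727.48 + 0.3086×1135.1 − 0.04193×2.55×1135.1 = 13.60 mGal
Difference = 13.60 − (14.30) = -0.70 mGal

-0.7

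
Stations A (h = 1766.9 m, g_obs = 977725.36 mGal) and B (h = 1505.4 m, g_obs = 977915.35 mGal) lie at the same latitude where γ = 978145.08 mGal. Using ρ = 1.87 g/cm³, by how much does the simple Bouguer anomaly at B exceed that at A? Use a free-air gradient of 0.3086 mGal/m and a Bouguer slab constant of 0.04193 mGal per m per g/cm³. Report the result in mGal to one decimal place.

129.8

Δg_SB(A) = 977725.36 − 978145.08 + 0.3086×1766.9 − 0.04193×1.87×1766.9 = -13.00 mGal
Δg_SB(B) = 977915.35 − 978145.08 + 0.3086×1505.4 − 0.04193×1.87×1505.4 = 116.80 mGal
Difference = 116.80 − (-13.00) = 129.80 mGal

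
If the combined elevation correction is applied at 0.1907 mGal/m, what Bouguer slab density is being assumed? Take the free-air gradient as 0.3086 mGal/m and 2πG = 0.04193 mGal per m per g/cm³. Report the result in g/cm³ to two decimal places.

2.81

0.1907 = 0.3086 − 0.04193 × ρ
ρ = (0.3086 − 0.1907) / 0.04193 = 2.81 g/cm³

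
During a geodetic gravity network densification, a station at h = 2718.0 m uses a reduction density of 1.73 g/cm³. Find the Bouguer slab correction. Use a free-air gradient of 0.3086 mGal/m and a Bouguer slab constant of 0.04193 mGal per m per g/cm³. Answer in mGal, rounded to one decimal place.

197.2

Bouguer slab correction = 0.04193 × 1.73 × 2718.0 = 197.2 mGal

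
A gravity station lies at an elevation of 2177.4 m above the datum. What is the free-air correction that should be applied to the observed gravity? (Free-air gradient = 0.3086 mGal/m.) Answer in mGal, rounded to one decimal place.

671.9

Free-air correction = 0.3086 × 2177.4 = 671.9 mGal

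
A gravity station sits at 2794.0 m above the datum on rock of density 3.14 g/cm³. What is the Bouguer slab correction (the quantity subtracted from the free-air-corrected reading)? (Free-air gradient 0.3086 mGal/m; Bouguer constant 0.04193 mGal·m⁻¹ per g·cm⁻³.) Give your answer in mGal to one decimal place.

Bouguer slab correction = 0.04193 × 3.14 × 2794.0 = 367.9 mGal

367.9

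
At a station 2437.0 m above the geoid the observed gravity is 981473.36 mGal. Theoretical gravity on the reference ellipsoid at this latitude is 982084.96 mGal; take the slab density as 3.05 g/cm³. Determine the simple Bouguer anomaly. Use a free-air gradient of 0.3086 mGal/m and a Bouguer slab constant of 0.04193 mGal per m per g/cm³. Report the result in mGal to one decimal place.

Free-air correction = 0.3086 × 2437.0 = 752.06 mGal
Free-air anomaly = 981473.36 − 982084.96 + (752.06) = 140.46 mGal
Bouguer slab correction = 0.04193 × 3.05 × 2437.0 = 311.66 mGal
Simple Bouguer anomaly = 140.46 − (311.66) = -171.20 mGal

-171.2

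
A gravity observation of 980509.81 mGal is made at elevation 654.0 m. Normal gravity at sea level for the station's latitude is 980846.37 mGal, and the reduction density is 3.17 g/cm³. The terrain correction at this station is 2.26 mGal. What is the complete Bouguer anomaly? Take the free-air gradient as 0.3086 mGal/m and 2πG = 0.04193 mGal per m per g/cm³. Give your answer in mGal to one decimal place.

-219.4

Free-air correction = 0.3086 × 654.0 = 201.82 mGal
Free-air anomaly = 980509.81 − 980846.37 + (201.82) = -134.74 mGal
Bouguer slab correction = 0.04193 × 3.17 × 654.0 = 86.93 mGal
Simple Bouguer anomaly = -134.74 − (86.93) = -221.67 mGal
Complete Bouguer anomaly = -221.67 + 2.26 = -219.41 mGal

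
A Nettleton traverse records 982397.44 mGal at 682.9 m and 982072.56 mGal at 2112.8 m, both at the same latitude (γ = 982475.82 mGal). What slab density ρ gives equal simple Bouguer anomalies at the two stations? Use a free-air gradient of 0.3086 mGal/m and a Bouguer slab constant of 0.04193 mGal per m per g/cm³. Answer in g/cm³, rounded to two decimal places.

1.94

Δg_obs = 982072.56 − 982397.44 = -324.88 mGal over Δh = 2112.8 − 682.9 = 1429.9 m
Equal Bouguer anomalies ⇒ Δg_obs + (0.3086 − 0.04193ρ)·Δh = 0
0.3086 − 0.04193ρ = −Δg_obs/Δh = 0.22720
ρ = (0.3086 − 0.22720) / 0.04193 = 1.94 g/cm³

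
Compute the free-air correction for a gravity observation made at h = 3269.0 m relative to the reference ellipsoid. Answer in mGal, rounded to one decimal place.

Free-air correction = 0.3086 × 3269.0 = 1008.8 mGal

1008.8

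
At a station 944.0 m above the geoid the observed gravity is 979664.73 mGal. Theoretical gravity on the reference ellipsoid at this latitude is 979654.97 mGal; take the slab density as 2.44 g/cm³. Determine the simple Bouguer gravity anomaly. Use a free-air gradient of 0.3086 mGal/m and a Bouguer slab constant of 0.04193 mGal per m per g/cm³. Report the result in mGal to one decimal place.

204.5

Free-air correction = 0.3086 × 944.0 = 291.32 mGal
Free-air anomaly = 979664.73 − 979654.97 + (291.32) = 301.08 mGal
Bouguer slab correction = 0.04193 × 2.44 × 944.0 = 96.58 mGal
Simple Bouguer anomaly = 301.08 − (96.58) = 204.50 mGal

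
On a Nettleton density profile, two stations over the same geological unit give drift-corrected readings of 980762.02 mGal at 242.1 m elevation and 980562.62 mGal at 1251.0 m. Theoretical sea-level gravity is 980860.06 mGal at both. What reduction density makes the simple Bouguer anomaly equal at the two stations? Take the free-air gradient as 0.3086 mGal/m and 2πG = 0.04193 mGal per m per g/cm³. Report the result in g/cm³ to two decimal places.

Δg_obs = 980562.62 − 980762.02 = -199.40 mGal over Δh = 1251.0 − 242.1 = 1008.9 m
Equal Bouguer anomalies ⇒ Δg_obs + (0.3086 − 0.04193ρ)·Δh = 0
0.3086 − 0.04193ρ = −Δg_obs/Δh = 0.19764
ρ = (0.3086 − 0.19764) / 0.04193 = 2.65 g/cm³

2.65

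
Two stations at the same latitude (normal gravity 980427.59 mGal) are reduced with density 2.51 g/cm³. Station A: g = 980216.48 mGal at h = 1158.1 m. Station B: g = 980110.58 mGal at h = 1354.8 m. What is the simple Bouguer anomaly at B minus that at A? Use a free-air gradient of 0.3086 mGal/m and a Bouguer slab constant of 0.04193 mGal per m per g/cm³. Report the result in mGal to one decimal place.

Δg_SB(A) = 980216.48 − 980427.59 + 0.3086×1158.1 − 0.04193×2.51×1158.1 = 24.40 mGal
Δg_SB(B) = 980110.58 − 980427.59 + 0.3086×1354.8 − 0.04193×2.51×1354.8 = -41.50 mGal
Difference = -41.50 − (24.40) = -65.90 mGal

-65.9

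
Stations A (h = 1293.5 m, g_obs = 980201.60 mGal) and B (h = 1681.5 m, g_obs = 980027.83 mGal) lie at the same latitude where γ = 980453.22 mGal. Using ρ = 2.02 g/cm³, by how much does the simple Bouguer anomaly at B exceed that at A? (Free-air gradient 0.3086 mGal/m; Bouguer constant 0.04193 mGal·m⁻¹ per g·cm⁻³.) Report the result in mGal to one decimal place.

Δg_SB(A) = 980201.60 − 980453.22 + 0.3086×1293.5 − 0.04193×2.02×1293.5 = 38.00 mGal
Δg_SB(B) = 980027.83 − 980453.22 + 0.3086×1681.5 − 0.04193×2.02×1681.5 = -48.90 mGal
Difference = -48.90 − (38.00) = -86.90 mGal

-86.9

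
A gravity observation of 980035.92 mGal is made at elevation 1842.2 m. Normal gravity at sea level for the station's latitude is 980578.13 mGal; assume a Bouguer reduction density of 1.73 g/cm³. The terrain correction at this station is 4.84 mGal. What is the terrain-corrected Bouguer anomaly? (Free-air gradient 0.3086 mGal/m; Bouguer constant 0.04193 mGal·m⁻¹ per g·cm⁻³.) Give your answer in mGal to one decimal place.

Free-air correction = 0.3086 × 1842.2 = 568.50 mGal
Free-air anomaly = 980035.92 − 980578.13 + (568.50) = 26.29 mGal
Bouguer slab correction = 0.04193 × 1.73 × 1842.2 = 133.63 mGal
Simple Bouguer anomaly = 26.29 − (133.63) = -107.34 mGal
Complete Bouguer anomaly = -107.34 + 4.84 = -102.50 mGal

-102.5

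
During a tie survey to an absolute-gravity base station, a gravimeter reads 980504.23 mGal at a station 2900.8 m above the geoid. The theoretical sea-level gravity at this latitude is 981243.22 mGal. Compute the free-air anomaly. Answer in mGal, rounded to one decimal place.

156.2

Free-air correction = 0.3086 × 2900.8 = 895.19 mGal
Free-air anomaly = 980504.23 − 981243.22 + (895.19) = 156.20 mGal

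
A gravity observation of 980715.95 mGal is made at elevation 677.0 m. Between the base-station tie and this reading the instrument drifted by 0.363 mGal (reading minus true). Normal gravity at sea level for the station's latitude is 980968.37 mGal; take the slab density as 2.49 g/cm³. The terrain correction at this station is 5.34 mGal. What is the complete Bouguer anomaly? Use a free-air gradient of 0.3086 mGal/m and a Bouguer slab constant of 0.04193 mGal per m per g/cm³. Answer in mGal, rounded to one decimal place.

Drift-corrected reading = 980715.95 − (0.363) = 980715.587 mGal
Free-air correction = 0.3086 × 677.0 = 208.92 mGal
Free-air anomaly = 980715.587 − 980968.37 + (208.92) = -43.863 mGal
Bouguer slab correction = 0.04193 × 2.49 × 677.0 = 70.68 mGal
Simple Bouguer anomaly = -43.863 − (70.68) = -114.543 mGal
Complete Bouguer anomaly = -114.543 + 5.34 = -109.203 mGal

-109.2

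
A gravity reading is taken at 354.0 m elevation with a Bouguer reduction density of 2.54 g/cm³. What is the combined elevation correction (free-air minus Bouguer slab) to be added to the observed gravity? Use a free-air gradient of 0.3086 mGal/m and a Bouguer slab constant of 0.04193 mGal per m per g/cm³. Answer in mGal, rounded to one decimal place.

Combined gradient = 0.3086 − 0.04193 × 2.54 = 0.2020978 mGal/m
Combined elevation correction = 0.2020978 × 354.0 = 71.5 mGal

71.5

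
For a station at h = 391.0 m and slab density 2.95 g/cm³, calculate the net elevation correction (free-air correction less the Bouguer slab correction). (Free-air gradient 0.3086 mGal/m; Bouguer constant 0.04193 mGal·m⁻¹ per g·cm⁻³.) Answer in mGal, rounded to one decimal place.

72.3

Combined gradient = 0.3086 − 0.04193 × 2.95 = 0.1849065 mGal/m
Combined elevation correction = 0.1849065 × 391.0 = 72.3 mGal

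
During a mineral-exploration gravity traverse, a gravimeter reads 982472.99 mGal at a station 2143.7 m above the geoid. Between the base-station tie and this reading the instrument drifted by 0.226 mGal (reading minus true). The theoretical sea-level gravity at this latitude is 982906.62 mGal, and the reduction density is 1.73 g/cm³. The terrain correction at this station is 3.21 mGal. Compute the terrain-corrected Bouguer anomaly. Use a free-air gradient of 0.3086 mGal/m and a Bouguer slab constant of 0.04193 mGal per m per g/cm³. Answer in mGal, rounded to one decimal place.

75.4

Drift-corrected reading = 982472.99 − (0.226) = 982472.764 mGal
Free-air correction = 0.3086 × 2143.7 = 661.55 mGal
Free-air anomaly = 982472.764 − 982906.62 + (661.55) = 227.694 mGal
Bouguer slab correction = 0.04193 × 1.73 × 2143.7 = 155.50 mGal
Simple Bouguer anomaly = 227.694 − (155.50) = 72.194 mGal
Complete Bouguer anomaly = 72.194 + 3.21 = 75.404 mGal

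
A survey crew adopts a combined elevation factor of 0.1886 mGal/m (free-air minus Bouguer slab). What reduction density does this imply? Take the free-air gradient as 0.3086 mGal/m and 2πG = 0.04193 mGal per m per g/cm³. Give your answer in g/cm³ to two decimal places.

2.86

0.1886 = 0.3086 − 0.04193 × ρ
ρ = (0.3086 − 0.1886) / 0.04193 = 2.86 g/cm³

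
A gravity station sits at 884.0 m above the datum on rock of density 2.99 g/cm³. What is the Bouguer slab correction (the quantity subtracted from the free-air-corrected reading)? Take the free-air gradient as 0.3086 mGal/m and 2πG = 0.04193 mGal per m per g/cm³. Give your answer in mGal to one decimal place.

Bouguer slab correction = 0.04193 × 2.99 × 884.0 = 110.8 mGal

110.8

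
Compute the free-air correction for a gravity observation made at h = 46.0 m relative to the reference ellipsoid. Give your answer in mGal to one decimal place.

Free-air correction = 0.3086 × 46.0 = 14.2 mGal

14.2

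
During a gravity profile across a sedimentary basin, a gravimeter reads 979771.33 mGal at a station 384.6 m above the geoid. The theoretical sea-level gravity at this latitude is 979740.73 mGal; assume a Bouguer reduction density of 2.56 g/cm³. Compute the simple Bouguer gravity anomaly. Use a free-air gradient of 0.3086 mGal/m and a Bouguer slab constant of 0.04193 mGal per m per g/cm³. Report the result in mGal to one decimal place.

108.0

Free-air correction = 0.3086 × 384.6 = 118.69 mGal
Free-air anomaly = 979771.33 − 979740.73 + (118.69) = 149.29 mGal
Bouguer slab correction = 0.04193 × 2.56 × 384.6 = 41.28 mGal
Simple Bouguer anomaly = 149.29 − (41.28) = 108.01 mGal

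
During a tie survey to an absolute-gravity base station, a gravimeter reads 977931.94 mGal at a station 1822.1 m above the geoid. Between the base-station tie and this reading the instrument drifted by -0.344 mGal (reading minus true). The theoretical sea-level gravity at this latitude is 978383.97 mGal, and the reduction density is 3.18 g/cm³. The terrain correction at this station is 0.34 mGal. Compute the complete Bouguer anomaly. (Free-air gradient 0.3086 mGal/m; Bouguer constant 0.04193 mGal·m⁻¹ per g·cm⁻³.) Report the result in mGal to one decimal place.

-132.0

Drift-corrected reading = 977931.94 − (-0.344) = 977932.284 mGal
Free-air correction = 0.3086 × 1822.1 = 562.30 mGal
Free-air anomaly = 977932.284 − 978383.97 + (562.30) = 110.614 mGal
Bouguer slab correction = 0.04193 × 3.18 × 1822.1 = 242.95 mGal
Simple Bouguer anomaly = 110.614 − (242.95) = -132.336 mGal
Complete Bouguer anomaly = -132.336 + 0.34 = -131.996 mGal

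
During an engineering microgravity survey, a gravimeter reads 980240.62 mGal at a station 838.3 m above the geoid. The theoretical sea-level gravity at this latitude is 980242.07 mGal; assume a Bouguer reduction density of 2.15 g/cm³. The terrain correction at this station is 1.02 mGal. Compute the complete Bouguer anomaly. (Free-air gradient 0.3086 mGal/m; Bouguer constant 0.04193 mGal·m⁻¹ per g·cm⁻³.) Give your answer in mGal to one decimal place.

182.7

Free-air correction = 0.3086 × 838.3 = 258.70 mGal
Free-air anomaly = 980240.62 − 980242.07 + (258.70) = 257.25 mGal
Bouguer slab correction = 0.04193 × 2.15 × 838.3 = 75.57 mGal
Simple Bouguer anomaly = 257.25 − (75.57) = 181.68 mGal
Complete Bouguer anomaly = 181.68 + 1.02 = 182.70 mGal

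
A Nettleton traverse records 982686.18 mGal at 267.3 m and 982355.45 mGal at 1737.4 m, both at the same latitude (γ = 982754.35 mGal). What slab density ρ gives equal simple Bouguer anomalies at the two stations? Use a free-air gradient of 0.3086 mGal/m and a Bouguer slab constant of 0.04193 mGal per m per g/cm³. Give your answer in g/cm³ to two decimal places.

Δg_obs = 982355.45 − 982686.18 = -330.73 mGal over Δh = 1737.4 − 267.3 = 1470.1 m
Equal Bouguer anomalies ⇒ Δg_obs + (0.3086 − 0.04193ρ)·Δh = 0
0.3086 − 0.04193ρ = −Δg_obs/Δh = 0.22497
ρ = (0.3086 − 0.22497) / 0.04193 = 1.99 g/cm³

1.99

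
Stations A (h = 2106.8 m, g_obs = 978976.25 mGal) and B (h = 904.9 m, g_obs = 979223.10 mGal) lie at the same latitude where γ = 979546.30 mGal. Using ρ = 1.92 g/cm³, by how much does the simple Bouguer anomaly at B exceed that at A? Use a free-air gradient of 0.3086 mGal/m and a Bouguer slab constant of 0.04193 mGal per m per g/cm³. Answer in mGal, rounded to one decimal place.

Δg_SB(A) = 978976.25 − 979546.30 + 0.3086×2106.8 − 0.04193×1.92×2106.8 = -89.50 mGal
Δg_SB(B) = 979223.10 − 979546.30 + 0.3086×904.9 − 0.04193×1.92×904.9 = -116.80 mGal
Difference = -116.80 − (-89.50) = -27.30 mGal

-27.3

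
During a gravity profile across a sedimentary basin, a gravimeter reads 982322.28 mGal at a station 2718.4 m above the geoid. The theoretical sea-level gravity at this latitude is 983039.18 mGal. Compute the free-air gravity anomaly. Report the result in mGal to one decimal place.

Free-air correction = 0.3086 × 2718.4 = 838.90 mGal
Free-air anomaly = 982322.28 − 983039.18 + (838.90) = 122.00 mGal

122.0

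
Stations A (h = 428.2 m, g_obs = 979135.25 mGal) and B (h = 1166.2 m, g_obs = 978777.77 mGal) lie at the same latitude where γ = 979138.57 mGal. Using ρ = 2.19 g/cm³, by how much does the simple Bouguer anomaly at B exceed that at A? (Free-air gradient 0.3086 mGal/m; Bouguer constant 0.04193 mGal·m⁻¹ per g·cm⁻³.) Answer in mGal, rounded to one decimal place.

-197.5

Δg_SB(A) = 979135.25 − 979138.57 + 0.3086×428.2 − 0.04193×2.19×428.2 = 89.50 mGal
Δg_SB(B) = 978777.77 − 979138.57 + 0.3086×1166.2 − 0.04193×2.19×1166.2 = -108.00 mGal
Difference = -108.00 − (89.50) = -197.50 mGal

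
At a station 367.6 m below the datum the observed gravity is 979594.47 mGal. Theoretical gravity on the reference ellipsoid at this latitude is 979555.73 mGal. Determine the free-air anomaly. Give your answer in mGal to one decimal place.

Free-air correction = 0.3086 × -367.6 = -113.44 mGal
Free-air anomaly = 979594.47 − 979555.73 + (-113.44) = -74.70 mGal

-74.7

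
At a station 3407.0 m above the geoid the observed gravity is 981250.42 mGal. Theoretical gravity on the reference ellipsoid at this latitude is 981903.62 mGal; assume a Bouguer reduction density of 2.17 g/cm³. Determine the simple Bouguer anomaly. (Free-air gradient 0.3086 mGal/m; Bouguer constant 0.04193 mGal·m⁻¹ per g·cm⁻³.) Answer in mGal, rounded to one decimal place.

Free-air correction = 0.3086 × 3407.0 = 1051.40 mGal
Free-air anomaly = 981250.42 − 981903.62 + (1051.40) = 398.20 mGal
Bouguer slab correction = 0.04193 × 2.17 × 3407.0 = 310.00 mGal
Simple Bouguer anomaly = 398.20 − (310.00) = 88.20 mGal

88.2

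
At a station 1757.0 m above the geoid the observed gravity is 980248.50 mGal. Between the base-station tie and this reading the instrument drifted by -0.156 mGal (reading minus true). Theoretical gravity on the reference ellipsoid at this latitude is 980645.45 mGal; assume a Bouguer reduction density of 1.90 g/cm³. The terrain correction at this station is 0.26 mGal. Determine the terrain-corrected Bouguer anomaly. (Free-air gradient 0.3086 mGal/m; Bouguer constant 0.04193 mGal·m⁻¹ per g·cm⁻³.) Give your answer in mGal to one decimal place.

5.7

Drift-corrected reading = 980248.50 − (-0.156) = 980248.656 mGal
Free-air correction = 0.3086 × 1757.0 = 542.21 mGal
Free-air anomaly = 980248.656 − 980645.45 + (542.21) = 145.416 mGal
Bouguer slab correction = 0.04193 × 1.90 × 1757.0 = 139.97 mGal
Simple Bouguer anomaly = 145.416 − (139.97) = 5.446 mGal
Complete Bouguer anomaly = 5.446 + 0.26 = 5.706 mGal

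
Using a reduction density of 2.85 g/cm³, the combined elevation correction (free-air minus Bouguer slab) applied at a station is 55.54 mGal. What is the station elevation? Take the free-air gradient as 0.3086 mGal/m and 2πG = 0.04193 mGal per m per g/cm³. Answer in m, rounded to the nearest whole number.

294

Combined gradient = 0.3086 − 0.04193 × 2.85 = 0.1890995 mGal/m
h = 55.54 / 0.1890995 = 293.71 m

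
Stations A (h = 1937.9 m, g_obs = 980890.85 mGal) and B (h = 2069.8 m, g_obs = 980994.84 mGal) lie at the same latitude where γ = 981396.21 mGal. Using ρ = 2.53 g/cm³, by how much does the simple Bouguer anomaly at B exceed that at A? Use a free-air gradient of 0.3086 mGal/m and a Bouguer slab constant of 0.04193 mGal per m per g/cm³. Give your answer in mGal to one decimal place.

Δg_SB(A) = 980890.85 − 981396.21 + 0.3086×1937.9 − 0.04193×2.53×1937.9 = -112.90 mGal
Δg_SB(B) = 980994.84 − 981396.21 + 0.3086×2069.8 − 0.04193×2.53×2069.8 = 17.80 mGal
Difference = 17.80 − (-112.90) = 130.70 mGal

130.7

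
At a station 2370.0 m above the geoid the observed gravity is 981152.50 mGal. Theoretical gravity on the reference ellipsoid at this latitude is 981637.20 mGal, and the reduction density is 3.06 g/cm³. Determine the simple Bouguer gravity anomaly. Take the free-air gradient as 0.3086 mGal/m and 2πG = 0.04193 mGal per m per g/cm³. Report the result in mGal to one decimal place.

Free-air correction = 0.3086 × 2370.0 = 731.38 mGal
Free-air anomaly = 981152.50 − 981637.20 + (731.38) = 246.68 mGal
Bouguer slab correction = 0.04193 × 3.06 × 2370.0 = 304.08 mGal
Simple Bouguer anomaly = 246.68 − (304.08) = -57.40 mGal

-57.4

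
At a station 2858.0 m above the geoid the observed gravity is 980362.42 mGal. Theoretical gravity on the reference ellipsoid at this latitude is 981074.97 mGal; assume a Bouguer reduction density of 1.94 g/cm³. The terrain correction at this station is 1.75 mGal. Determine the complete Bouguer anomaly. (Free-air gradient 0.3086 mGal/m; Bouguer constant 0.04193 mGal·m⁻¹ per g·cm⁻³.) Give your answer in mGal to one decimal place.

-61.3

Free-air correction = 0.3086 × 2858.0 = 881.98 mGal
Free-air anomaly = 980362.42 − 981074.97 + (881.98) = 169.43 mGal
Bouguer slab correction = 0.04193 × 1.94 × 2858.0 = 232.48 mGal
Simple Bouguer anomaly = 169.43 − (232.48) = -63.05 mGal
Complete Bouguer anomaly = -63.05 + 1.75 = -61.30 mGal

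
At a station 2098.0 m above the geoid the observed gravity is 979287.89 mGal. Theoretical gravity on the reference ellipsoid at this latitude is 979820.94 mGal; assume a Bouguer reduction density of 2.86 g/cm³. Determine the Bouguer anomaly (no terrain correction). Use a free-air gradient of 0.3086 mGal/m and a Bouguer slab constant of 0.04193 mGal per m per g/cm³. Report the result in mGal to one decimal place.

-137.2

Free-air correction = 0.3086 × 2098.0 = 647.44 mGal
Free-air anomaly = 979287.89 − 979820.94 + (647.44) = 114.39 mGal
Bouguer slab correction = 0.04193 × 2.86 × 2098.0 = 251.59 mGal
Simple Bouguer anomaly = 114.39 − (251.59) = -137.20 mGal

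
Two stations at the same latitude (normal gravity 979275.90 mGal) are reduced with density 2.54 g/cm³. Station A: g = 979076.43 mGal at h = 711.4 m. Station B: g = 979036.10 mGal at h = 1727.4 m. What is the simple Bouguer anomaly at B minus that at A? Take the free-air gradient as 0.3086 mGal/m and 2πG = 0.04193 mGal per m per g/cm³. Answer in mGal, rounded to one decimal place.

Δg_SB(A) = 979076.43 − 979275.90 + 0.3086×711.4 − 0.04193×2.54×711.4 = -55.70 mGal
Δg_SB(B) = 979036.10 − 979275.90 + 0.3086×1727.4 − 0.04193×2.54×1727.4 = 109.30 mGal
Difference = 109.30 − (-55.70) = 165.00 mGal

165.0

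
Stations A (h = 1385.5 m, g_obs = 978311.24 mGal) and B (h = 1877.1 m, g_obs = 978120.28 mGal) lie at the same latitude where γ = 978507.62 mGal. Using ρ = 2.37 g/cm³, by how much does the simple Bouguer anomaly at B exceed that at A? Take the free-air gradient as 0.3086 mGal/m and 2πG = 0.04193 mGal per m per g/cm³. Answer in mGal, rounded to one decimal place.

Δg_SB(A) = 978311.24 − 978507.62 + 0.3086×1385.5 − 0.04193×2.37×1385.5 = 93.50 mGal
Δg_SB(B) = 978120.28 − 978507.62 + 0.3086×1877.1 − 0.04193×2.37×1877.1 = 5.40 mGal
Difference = 5.40 − (93.50) = -88.10 mGal

-88.1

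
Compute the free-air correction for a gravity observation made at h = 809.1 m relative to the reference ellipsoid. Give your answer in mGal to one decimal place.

249.7

Free-air correction = 0.3086 × 809.1 = 249.7 mGal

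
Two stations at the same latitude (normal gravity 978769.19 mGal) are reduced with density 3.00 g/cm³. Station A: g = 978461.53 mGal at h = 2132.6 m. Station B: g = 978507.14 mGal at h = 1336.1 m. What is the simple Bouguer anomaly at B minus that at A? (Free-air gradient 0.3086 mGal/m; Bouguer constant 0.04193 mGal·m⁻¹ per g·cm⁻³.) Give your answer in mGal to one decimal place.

-100.0

Δg_SB(A) = 978461.53 − 978769.19 + 0.3086×2132.6 − 0.04193×3.00×2132.6 = 82.20 mGal
Δg_SB(B) = 978507.14 − 978769.19 + 0.3086×1336.1 − 0.04193×3.00×1336.1 = -17.80 mGal
Difference = -17.80 − (82.20) = -100.00 mGal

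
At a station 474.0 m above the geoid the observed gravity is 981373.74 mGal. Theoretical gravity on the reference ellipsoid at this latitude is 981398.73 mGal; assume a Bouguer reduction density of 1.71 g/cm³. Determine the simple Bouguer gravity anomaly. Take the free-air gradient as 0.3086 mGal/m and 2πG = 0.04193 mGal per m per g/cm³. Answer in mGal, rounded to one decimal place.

87.3

Free-air correction = 0.3086 × 474.0 = 146.28 mGal
Free-air anomaly = 981373.74 − 981398.73 + (146.28) = 121.29 mGal
Bouguer slab correction = 0.04193 × 1.71 × 474.0 = 33.99 mGal
Simple Bouguer anomaly = 121.29 − (33.99) = 87.30 mGal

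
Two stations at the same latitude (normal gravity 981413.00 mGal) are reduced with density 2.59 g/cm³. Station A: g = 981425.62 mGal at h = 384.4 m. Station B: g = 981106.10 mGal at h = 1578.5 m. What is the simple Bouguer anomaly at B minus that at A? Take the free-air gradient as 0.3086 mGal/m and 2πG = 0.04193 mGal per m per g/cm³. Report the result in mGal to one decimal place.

Δg_SB(A) = 981425.62 − 981413.00 + 0.3086×384.4 − 0.04193×2.59×384.4 = 89.50 mGal
Δg_SB(B) = 981106.10 − 981413.00 + 0.3086×1578.5 − 0.04193×2.59×1578.5 = 8.80 mGal
Difference = 8.80 − (89.50) = -80.70 mGal

-80.7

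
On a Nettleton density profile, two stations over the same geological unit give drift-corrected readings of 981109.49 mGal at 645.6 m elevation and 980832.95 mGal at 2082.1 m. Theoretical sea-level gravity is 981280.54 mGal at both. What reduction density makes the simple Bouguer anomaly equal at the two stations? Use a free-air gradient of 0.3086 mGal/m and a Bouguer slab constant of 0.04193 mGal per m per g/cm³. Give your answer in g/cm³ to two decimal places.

2.77

Δg_obs = 980832.95 − 981109.49 = -276.54 mGal over Δh = 2082.1 − 645.6 = 1436.5 m
Equal Bouguer anomalies ⇒ Δg_obs + (0.3086 − 0.04193ρ)·Δh = 0
0.3086 − 0.04193ρ = −Δg_obs/Δh = 0.19251
ρ = (0.3086 − 0.19251) / 0.04193 = 2.77 g/cm³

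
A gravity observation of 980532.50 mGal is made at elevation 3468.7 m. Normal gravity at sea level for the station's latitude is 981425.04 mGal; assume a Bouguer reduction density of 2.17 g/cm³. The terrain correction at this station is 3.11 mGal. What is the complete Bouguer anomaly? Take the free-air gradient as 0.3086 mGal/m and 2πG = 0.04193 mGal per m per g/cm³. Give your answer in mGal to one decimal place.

-134.6

Free-air correction = 0.3086 × 3468.7 = 1070.44 mGal
Free-air anomaly = 980532.50 − 981425.04 + (1070.44) = 177.90 mGal
Bouguer slab correction = 0.04193 × 2.17 × 3468.7 = 315.61 mGal
Simple Bouguer anomaly = 177.90 − (315.61) = -137.71 mGal
Complete Bouguer anomaly = -137.71 + 3.11 = -134.60 mGal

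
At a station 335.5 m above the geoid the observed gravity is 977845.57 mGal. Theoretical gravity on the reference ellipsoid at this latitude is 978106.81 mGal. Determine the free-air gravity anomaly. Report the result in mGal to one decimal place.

Free-air correction = 0.3086 × 335.5 = 103.54 mGal
Free-air anomaly = 977845.57 − 978106.81 + (103.54) = -157.70 mGal

-157.7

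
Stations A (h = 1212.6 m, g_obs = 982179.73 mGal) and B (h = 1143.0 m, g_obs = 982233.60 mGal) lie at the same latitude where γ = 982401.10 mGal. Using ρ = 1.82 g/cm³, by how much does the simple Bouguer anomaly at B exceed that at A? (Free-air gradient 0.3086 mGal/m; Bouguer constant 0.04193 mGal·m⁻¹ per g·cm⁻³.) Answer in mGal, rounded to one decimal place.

Δg_SB(A) = 982179.73 − 982401.10 + 0.3086×1212.6 − 0.04193×1.82×1212.6 = 60.30 mGal
Δg_SB(B) = 982233.60 − 982401.10 + 0.3086×1143.0 − 0.04193×1.82×1143.0 = 98.00 mGal
Difference = 98.00 − (60.30) = 37.70 mGal

37.7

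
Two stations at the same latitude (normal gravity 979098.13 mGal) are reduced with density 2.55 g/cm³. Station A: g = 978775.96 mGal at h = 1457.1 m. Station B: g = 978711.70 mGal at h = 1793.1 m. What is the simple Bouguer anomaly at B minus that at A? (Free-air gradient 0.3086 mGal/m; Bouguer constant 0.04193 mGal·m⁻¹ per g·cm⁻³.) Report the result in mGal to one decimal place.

3.5

Δg_SB(A) = 978775.96 − 979098.13 + 0.3086×1457.1 − 0.04193×2.55×1457.1 = -28.30 mGal
Δg_SB(B) = 978711.70 − 979098.13 + 0.3086×1793.1 − 0.04193×2.55×1793.1 = -24.80 mGal
Difference = -24.80 − (-28.30) = 3.50 mGal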